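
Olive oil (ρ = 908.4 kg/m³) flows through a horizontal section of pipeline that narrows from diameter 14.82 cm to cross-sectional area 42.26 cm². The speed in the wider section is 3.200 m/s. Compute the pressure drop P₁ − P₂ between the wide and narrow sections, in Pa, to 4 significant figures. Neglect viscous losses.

72840 Pa

Mass conservation (A₁v₁ = A₂v₂) gives v₂ = 3.200 × 172.5/42.26 = 13.06 m/s.
Along the horizontal streamline, P + ½ρv² is constant.
P₁ − P₂ = ½·908.4·(13.06² − 3.200²) = ½·908.4·160.4 = 72840 Pa.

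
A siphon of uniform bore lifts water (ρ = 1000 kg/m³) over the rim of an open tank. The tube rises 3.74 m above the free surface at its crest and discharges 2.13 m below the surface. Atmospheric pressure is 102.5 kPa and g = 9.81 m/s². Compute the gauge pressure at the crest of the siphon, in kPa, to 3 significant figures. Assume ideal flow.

The outlet speed comes from Torricelli: v = √(2g·2.13) = 6.46 m/s.
Continuity keeps v the same throughout the tube; from surface to crest, P_atm + 0 = P_top + ½ρv² + ρg·h_top.
P_top = 102500 − ½·1000·6.46² − 1000·9.81·3.74 = 44900 Pa. So P_gauge = P_top − P_atm = -57600 Pa.

P_gauge ≈ -57.6 kPa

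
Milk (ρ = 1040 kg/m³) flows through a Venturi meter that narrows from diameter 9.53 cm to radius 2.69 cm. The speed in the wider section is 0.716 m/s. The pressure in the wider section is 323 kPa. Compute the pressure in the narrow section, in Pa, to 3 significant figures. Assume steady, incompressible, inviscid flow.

The volume flow rate is constant, so v₂ = (A₁/A₂)v₁ = (71.3/22.7)·0.716 = 2.25 m/s.
Bernoulli (h₁ = h₂): P₁ − P₂ = ½ρ(v₂² − v₁²).
P₂ = P₁ − ½ρ(v₂² − v₁²) = 323000 − ½·1040·(2.25² − 0.716²) = 323000 − 2360 = 321000 Pa.

P₂ ≈ 321000 Pa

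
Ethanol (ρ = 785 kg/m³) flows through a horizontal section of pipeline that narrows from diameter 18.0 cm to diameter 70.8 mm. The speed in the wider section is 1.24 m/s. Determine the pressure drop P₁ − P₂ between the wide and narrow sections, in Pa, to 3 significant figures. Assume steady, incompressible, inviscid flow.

Mass conservation (A₁v₁ = A₂v₂) gives v₂ = 1.24 × 254/39.4 = 8.01 m/s.
The pipe is horizontal, so Bernoulli reduces to P₁ + ½ρv₁² = P₂ + ½ρv₂².
P₁ − P₂ = ½·785·(8.01² − 1.24²) = ½·785·62.7 = 24600 Pa.

24600 Pa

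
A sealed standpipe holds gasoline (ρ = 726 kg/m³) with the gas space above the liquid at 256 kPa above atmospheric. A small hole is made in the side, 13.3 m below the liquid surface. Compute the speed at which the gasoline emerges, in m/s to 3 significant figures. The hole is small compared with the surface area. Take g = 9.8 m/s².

Take point 1 at the surface (v₁ ≈ 0) and point 2 at the hole (at atmospheric pressure). Bernoulli: P₁ + ρg h = P_atm + ½ρv₂².
With P₁ − P_atm = 256000 Pa, v₂ = √(2gh + 2ΔP/ρ) = √(2·9.8·13.3 + 2·256000/726) = 31.1 m/s.

v ≈ 31.1 m/s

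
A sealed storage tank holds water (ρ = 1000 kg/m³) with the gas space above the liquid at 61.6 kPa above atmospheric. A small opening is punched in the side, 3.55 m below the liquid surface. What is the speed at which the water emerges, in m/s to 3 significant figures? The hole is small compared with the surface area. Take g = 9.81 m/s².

Take point 1 at the surface (v₁ ≈ 0) and point 2 at the hole (at atmospheric pressure). Bernoulli: P₁ + ρg h = P_atm + ½ρv₂².
With P₁ − P_atm = 61600 Pa, v₂ = √(2gh + 2ΔP/ρ) = √(2·9.81·3.55 + 2·61600/1000) = 13.9 m/s.

v = 13.9 m/s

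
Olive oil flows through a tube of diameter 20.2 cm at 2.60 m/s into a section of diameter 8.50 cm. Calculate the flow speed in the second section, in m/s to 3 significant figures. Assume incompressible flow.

The volume flow rate is constant, so v₂ = (A₁/A₂)v₁ = (320/56.7)·2.60 = 14.7 m/s.

v₂ ≈ 14.7 m/s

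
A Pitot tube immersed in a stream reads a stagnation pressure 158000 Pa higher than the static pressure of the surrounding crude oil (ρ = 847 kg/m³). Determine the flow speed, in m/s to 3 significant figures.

19.3 m/s

Bernoulli between the free stream and the stagnation point: ½ρv² = P_stag − P_static.
v = √(2ΔP/ρ) = √(2·158000/847) = 19.3 m/s.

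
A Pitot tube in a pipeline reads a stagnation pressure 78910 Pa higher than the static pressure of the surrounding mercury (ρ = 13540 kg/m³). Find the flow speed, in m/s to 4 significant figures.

v ≈ 3.414 m/s

At the stagnation point the flow is brought to rest, so Bernoulli gives P_stag − P_static = ½ρv².
v = √(2ΔP/ρ) = √(2·78910/13540) = 3.414 m/s.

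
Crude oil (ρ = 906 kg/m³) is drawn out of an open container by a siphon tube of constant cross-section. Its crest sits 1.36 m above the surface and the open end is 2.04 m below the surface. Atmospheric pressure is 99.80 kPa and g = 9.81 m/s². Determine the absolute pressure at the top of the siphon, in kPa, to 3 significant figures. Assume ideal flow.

P_top = 69.6 kPa

The outlet speed comes from Torricelli: v = √(2g·2.04) = 6.33 m/s.
The bore is uniform, so the speed at the crest is the same v. Bernoulli surface→crest: P_atm = P_top + ½ρv² + ρg·h_top.
P_top = 99800 − ½·906·6.33² − 906·9.81·1.36 = 69600 Pa.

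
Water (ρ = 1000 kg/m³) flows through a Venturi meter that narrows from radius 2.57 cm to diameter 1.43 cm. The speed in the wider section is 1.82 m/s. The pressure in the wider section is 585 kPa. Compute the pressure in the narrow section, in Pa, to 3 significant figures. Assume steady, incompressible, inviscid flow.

Continuity gives A₁v₁ = A₂v₂, so v₂ = (20.7 cm²)/(1.61 cm²) × 1.82 m/s = 23.5 m/s.
Bernoulli (h₁ = h₂): P₁ − P₂ = ½ρ(v₂² − v₁²).
P₂ = P₁ − ½ρ(v₂² − v₁²) = 585000 − ½·1000·(23.5² − 1.82²) = 585000 − 275000 = 310000 Pa.

P₂ = 310000 Pa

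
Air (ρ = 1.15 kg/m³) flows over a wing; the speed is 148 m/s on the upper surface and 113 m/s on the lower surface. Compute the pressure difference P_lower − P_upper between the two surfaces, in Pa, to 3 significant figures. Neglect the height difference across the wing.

Bernoulli (same height): P_lower − P_upper = ½ρ(v_upper² − v_lower²).
ΔP = ½·1.15·(148² − 113²) = 5250 Pa.

ΔP = 5250 Pa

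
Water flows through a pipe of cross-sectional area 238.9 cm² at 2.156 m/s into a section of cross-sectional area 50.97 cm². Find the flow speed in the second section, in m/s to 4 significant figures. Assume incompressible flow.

v₂ ≈ 10.11 m/s

Mass conservation (A₁v₁ = A₂v₂) gives v₂ = 2.156 × 238.9/50.97 = 10.11 m/s.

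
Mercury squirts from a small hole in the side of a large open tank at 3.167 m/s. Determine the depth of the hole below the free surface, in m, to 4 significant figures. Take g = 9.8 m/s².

For a small hole in a large open tank, ½v² = gh, giving h = v²/(2g).
h = 3.167²/(2·9.8) = 10.03/19.60 = 0.5117 m.

h = 0.5117 m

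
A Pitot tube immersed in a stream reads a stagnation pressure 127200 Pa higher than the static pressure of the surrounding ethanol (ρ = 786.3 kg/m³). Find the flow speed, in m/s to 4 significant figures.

The dynamic pressure equals the rise in static pressure at the stagnation point: ΔP = ½ρv².
v = √(2ΔP/ρ) = √(2·127200/786.3) = 17.99 m/s.

17.99 m/s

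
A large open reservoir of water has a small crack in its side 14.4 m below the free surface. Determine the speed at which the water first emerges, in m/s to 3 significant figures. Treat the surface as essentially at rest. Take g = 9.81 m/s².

v ≈ 16.8 m/s

The surface is effectively still and both ends are open, so ½v² = gh and v = √(2·9.81·14.4) = 16.8 m/s.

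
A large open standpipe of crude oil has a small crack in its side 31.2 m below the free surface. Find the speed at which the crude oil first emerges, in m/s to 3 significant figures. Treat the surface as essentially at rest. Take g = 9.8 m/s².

v ≈ 24.7 m/s

With the surface at rest and both surface and jet at atmospheric pressure, Bernoulli gives ρg h = ½ρv², so v = √(2gh) = √(2·9.8·31.2) = 24.7 m/s.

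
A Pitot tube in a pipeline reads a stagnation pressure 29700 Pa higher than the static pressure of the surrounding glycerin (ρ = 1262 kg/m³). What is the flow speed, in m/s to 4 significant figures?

Bernoulli between the free stream and the stagnation point: ½ρv² = P_stag − P_static.
v = √(2ΔP/ρ) = √(2·29700/1262) = 6.861 m/s.

6.861 m/s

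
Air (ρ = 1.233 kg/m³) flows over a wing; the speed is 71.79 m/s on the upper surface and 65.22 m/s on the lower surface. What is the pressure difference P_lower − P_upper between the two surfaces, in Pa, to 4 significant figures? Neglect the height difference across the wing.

Bernoulli (same height): P_lower − P_upper = ½ρ(v_upper² − v_lower²).
ΔP = ½·1.233·(71.79² − 65.22²) = 554.9 Pa.

554.9 Pa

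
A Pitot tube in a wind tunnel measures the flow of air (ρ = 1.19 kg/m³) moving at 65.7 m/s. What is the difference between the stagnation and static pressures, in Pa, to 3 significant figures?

At the stagnation point the flow is brought to rest, so Bernoulli gives P_stag − P_static = ½ρv².
ΔP = ½·1.19·65.7² = 2570 Pa.

ΔP = 2570 Pa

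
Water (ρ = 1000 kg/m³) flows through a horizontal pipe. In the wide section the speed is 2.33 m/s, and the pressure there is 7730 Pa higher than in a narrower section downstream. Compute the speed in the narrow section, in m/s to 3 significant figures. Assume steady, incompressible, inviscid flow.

4.57 m/s

Horizontal Bernoulli: P₁ + ½ρv₁² = P₂ + ½ρv₂², so v₂² = v₁² + 2(P₁ − P₂)/ρ.
v₂ = √(2.33² + 2·7730/1000) = √(5.43 + 15.5) = 4.57 m/s.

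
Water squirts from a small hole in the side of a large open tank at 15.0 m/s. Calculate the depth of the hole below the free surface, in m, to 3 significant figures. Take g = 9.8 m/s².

Inverting v = √(2gh) gives h = v² / 2g.
h = 15.0²/(2·9.8) = 225/19.60 = 11.5 m.

11.5 m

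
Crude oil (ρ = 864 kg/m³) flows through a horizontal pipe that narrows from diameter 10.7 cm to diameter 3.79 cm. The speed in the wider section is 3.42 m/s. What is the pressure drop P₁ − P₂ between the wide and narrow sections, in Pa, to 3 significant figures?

Mass conservation (A₁v₁ = A₂v₂) gives v₂ = 3.42 × 89.9/11.3 = 27.3 m/s.
Along the horizontal streamline, P + ½ρv² is constant.
P₁ − P₂ = ½·864·(27.3² − 3.42²) = ½·864·731 = 316000 Pa.

ΔP ≈ 316000 Pa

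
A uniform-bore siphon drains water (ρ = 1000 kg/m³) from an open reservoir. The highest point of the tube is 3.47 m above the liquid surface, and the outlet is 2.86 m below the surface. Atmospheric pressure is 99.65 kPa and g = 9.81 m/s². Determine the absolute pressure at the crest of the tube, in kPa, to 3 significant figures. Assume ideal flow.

P_top ≈ 37.6 kPa

From the surface to the outlet (both open to atmosphere, surface at rest): v = √(2g·h_out) = √(2·9.81·2.86) = 7.49 m/s.
The bore is uniform, so the speed at the crest is the same v. Bernoulli surface→crest: P_atm = P_top + ½ρv² + ρg·h_top.
P_top = 99650 − ½·1000·7.49² − 1000·9.81·3.47 = 37600 Pa.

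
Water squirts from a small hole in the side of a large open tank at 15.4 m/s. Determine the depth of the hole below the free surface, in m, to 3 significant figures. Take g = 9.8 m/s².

For a small hole in a large open tank, ½v² = gh, giving h = v²/(2g).
h = 15.4²/(2·9.8) = 237/19.60 = 12.1 m.

h ≈ 12.1 m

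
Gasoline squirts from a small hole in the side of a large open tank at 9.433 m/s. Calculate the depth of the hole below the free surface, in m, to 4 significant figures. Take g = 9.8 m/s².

h = 4.540 m

For a small hole in a large open tank, ½v² = gh, giving h = v²/(2g).
h = 9.433²/(2·9.8) = 88.98/19.60 = 4.540 m.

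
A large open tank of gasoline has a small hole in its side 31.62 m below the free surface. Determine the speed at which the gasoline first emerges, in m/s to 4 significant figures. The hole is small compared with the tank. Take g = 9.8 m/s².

v ≈ 24.89 m/s

Bernoulli from surface to hole (P equal, v_surface ≈ 0): v = √(2gh) = √(2×9.8×31.62) = 24.89 m/s.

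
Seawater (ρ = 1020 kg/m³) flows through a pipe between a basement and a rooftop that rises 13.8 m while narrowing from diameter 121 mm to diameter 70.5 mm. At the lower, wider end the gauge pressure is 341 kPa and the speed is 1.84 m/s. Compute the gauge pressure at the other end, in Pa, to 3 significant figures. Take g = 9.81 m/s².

The volume flow rate is constant, so v₂ = (A₁/A₂)v₁ = (115/39.0)·1.84 = 5.42 m/s.
Energy conservation along the streamline gives P₂ = P₁ − ½ρ(v₂² − v₁²) − ρg(h₂ − h₁).
P₂ = 341000 + ½·1020·(1.84² − 5.42²) − 1020·9.81·(+13.8) = 341000 + (-13300) − (138000) = 190000 Pa.

P₂ = 190000 Pa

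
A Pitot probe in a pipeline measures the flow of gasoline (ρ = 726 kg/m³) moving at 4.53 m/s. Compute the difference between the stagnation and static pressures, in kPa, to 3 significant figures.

At the stagnation point the flow is brought to rest, so Bernoulli gives P_stag − P_static = ½ρv².
ΔP = ½·726·4.53² = 7450 Pa.

ΔP = 7.45 kPa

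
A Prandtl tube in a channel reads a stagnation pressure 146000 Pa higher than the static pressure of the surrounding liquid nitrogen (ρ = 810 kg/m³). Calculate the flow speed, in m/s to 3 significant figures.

At the stagnation point the flow is brought to rest, so Bernoulli gives P_stag − P_static = ½ρv².
v = √(2ΔP/ρ) = √(2·146000/810) = 19.0 m/s.

19.0 m/s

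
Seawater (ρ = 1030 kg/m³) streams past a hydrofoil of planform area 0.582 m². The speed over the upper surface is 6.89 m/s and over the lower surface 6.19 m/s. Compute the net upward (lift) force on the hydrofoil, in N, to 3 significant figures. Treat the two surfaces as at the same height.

F ≈ 2740 N

From P + ½ρv² = const at equal height, P_low − P_up = ½ρ(v_up² − v_low²).
ΔP = ½·1030·(6.89² − 6.19²) = 4720 Pa.
Lift = ΔP · A = 4720 × 0.582 = 2740 N.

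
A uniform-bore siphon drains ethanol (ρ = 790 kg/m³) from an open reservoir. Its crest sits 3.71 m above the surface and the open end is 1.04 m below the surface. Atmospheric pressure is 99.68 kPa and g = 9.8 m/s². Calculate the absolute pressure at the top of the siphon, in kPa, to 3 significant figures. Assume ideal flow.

Bernoulli surface→outlet gives ½v² = g·h_out, so v = √(2·9.8·1.04) = 4.51 m/s.
With constant cross-section the crest speed equals v; applying Bernoulli from the surface up to the crest, P_top = P_atm − ½ρv² − ρg·h_top.
P_top = 99680 − ½·790·4.51² − 790·9.8·3.71 = 62900 Pa.

P_top ≈ 62.9 kPa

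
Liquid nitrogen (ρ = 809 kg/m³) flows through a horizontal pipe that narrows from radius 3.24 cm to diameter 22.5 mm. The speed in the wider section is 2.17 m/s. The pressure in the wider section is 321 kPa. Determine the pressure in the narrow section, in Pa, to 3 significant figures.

P₂ ≈ 192000 Pa

The volume flow rate is constant, so v₂ = (A₁/A₂)v₁ = (33.0/3.98)·2.17 = 18.0 m/s.
With no height change, Bernoulli's equation is P₁ + ½ρv₁² = P₂ + ½ρv₂².
P₂ = P₁ − ½ρ(v₂² − v₁²) = 321000 − ½·809·(18.0² − 2.17²) = 321000 − 129000 = 192000 Pa.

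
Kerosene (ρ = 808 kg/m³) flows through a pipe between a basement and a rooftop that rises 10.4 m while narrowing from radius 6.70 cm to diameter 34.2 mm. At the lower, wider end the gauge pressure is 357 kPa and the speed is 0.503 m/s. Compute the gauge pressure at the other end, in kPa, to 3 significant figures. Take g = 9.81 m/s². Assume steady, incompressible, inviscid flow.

P₂ ≈ 251 kPa

By continuity, v₂ = v₁·A₁/A₂ = 0.503·(141/9.19) = 7.72 m/s.
Applying Bernoulli between the two ends and solving for P₂: P₂ = P₁ + ½ρ(v₁² − v₂²) − ρgΔh.
P₂ = 357000 + ½·808·(0.503² − 7.72²) − 808·9.81·(+10.4) = 357000 + (-24000) − (82400) = 251000 Pa.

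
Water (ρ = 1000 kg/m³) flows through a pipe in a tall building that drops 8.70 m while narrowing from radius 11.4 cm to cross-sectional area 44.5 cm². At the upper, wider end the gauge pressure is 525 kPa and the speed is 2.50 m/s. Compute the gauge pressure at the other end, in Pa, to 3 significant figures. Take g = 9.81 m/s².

The volume flow rate is constant, so v₂ = (A₁/A₂)v₁ = (408/44.5)·2.50 = 22.9 m/s.
Energy conservation along the streamline gives P₂ = P₁ − ½ρ(v₂² − v₁²) − ρg(h₂ − h₁).
P₂ = 525000 + ½·1000·(2.50² − 22.9²) − 1000·9.81·(−8.70) = 525000 + (-260000) − (-85300) = 350000 Pa.

P₂ = 350000 Pa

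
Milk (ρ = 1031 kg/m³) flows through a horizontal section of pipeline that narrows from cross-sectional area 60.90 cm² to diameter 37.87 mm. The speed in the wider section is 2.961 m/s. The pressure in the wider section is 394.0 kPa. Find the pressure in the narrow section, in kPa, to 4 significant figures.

P₂ ≈ 266.4 kPa

Continuity gives A₁v₁ = A₂v₂, so v₂ = (60.90 cm²)/(11.26 cm²) × 2.961 m/s = 16.01 m/s.
With no height change, Bernoulli's equation is P₁ + ½ρv₁² = P₂ + ½ρv₂².
P₂ = P₁ − ½ρ(v₂² − v₁²) = 394000 − ½·1031·(16.01² − 2.961²) = 394000 − 127600 = 266400 Pa.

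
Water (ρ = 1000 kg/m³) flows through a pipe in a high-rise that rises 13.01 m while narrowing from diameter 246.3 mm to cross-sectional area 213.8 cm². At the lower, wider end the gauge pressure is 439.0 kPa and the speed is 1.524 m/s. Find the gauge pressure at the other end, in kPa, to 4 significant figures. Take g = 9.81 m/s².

Continuity gives A₁v₁ = A₂v₂, so v₂ = (476.5 cm²)/(213.8 cm²) × 1.524 m/s = 3.396 m/s.
Energy conservation along the streamline gives P₂ = P₁ − ½ρ(v₂² − v₁²) − ρg(h₂ − h₁).
P₂ = 439000 + ½·1000·(1.524² − 3.396²) − 1000·9.81·(+13.01) = 439000 + (-4606) − (127600) = 306800 Pa.

P₂ ≈ 306.8 kPa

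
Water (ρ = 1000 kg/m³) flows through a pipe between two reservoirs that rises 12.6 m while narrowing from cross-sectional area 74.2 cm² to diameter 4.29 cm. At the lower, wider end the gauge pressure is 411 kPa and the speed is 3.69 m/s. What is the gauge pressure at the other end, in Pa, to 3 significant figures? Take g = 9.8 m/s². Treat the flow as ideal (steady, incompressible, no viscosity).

P₂ ≈ 115000 Pa

The volume flow rate is constant, so v₂ = (A₁/A₂)v₁ = (74.2/14.5)·3.69 = 18.9 m/s.
Energy conservation along the streamline gives P₂ = P₁ − ½ρ(v₂² − v₁²) − ρg(h₂ − h₁).
P₂ = 411000 + ½·1000·(3.69² − 18.9²) − 1000·9.8·(+12.6) = 411000 + (-173000) − (123000) = 115000 Pa.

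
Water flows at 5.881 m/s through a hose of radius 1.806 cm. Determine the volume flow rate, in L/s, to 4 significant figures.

6.026 L/s

Q = A·v = 0.001025 m² × 5.881 m/s = 0.006026 m³/s.
Converting: 0.006026 m³/s × 1000 = 6.026 L/s.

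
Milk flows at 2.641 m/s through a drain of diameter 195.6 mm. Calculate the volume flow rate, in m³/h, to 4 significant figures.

285.7 m³/h

Q = A·v = 0.03005 m² × 2.641 m/s = 0.07936 m³/s.
Converting: 0.07936 m³/s × 3600 = 285.7 m³/h.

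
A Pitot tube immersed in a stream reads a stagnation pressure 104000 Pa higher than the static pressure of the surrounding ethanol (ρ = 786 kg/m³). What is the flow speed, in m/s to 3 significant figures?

v ≈ 16.3 m/s

At the stagnation point the flow is brought to rest, so Bernoulli gives P_stag − P_static = ½ρv².
v = √(2ΔP/ρ) = √(2·104000/786) = 16.3 m/s.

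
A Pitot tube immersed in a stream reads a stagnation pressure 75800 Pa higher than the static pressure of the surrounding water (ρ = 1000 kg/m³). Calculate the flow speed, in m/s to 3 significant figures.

At the stagnation point the flow is brought to rest, so Bernoulli gives P_stag − P_static = ½ρv².
v = √(2ΔP/ρ) = √(2·75800/1000) = 12.3 m/s.

v ≈ 12.3 m/s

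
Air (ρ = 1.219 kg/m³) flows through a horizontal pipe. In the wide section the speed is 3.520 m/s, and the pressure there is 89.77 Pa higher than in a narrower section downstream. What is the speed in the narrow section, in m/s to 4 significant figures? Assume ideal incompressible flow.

v₂ ≈ 12.64 m/s

Horizontal Bernoulli: P₁ + ½ρv₁² = P₂ + ½ρv₂², so v₂² = v₁² + 2(P₁ − P₂)/ρ.
v₂ = √(3.520² + 2·89.77/1.219) = √(12.39 + 147.3) = 12.64 m/s.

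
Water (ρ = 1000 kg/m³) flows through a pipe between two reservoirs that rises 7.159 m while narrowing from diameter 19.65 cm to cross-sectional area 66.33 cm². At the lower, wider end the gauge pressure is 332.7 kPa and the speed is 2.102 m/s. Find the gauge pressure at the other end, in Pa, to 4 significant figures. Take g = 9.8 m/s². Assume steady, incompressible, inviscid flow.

P₂ = 218600 Pa

Mass conservation (A₁v₁ = A₂v₂) gives v₂ = 2.102 × 303.3/66.33 = 9.610 m/s.
Bernoulli: P₁ + ½ρv₁² + ρg h₁ = P₂ + ½ρv₂² + ρg h₂, so P₂ = P₁ + ½ρ(v₁² − v₂²) − ρg(h₂ − h₁).
P₂ = 332700 + ½·1000·(2.102² − 9.610²) − 1000·9.8·(+7.159) = 332700 + (-43970) − (70160) = 218600 Pa.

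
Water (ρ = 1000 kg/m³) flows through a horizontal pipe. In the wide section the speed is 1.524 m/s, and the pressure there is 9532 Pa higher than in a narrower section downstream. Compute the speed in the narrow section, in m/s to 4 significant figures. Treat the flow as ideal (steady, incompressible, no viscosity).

v₂ ≈ 4.625 m/s

With h₁ = h₂, rearranging Bernoulli gives v₂ = √(v₁² + 2ΔP/ρ).
v₂ = √(1.524² + 2·9532/1000) = √(2.323 + 19.06) = 4.625 m/s.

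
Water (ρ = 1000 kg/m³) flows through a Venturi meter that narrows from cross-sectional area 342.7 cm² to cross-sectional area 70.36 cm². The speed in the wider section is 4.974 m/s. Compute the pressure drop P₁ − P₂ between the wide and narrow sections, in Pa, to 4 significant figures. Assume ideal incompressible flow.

The volume flow rate is constant, so v₂ = (A₁/A₂)v₁ = (342.7/70.36)·4.974 = 24.23 m/s.
The pipe is horizontal, so Bernoulli reduces to P₁ + ½ρv₁² = P₂ + ½ρv₂².
P₁ − P₂ = ½·1000·(24.23² − 4.974²) = ½·1000·562.2 = 281100 Pa.

ΔP ≈ 281100 Pa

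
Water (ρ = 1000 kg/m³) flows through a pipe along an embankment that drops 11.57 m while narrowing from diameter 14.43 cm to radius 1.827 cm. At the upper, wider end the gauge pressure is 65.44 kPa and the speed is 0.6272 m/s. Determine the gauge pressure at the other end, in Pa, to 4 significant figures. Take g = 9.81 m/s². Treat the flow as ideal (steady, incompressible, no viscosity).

Mass conservation (A₁v₁ = A₂v₂) gives v₂ = 0.6272 × 163.5/10.49 = 9.781 m/s.
Applying Bernoulli between the two ends and solving for P₂: P₂ = P₁ + ½ρ(v₁² − v₂²) − ρgΔh.
P₂ = 65440 + ½·1000·(0.6272² − 9.781²) − 1000·9.81·(−11.57) = 65440 + (-47640) − (-113500) = 131300 Pa.

P₂ ≈ 131300 Pa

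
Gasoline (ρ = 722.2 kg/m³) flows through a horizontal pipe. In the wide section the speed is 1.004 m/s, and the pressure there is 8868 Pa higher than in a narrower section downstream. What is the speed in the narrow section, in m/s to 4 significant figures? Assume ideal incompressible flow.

v₂ ≈ 5.056 m/s

Horizontal Bernoulli: P₁ + ½ρv₁² = P₂ + ½ρv₂², so v₂² = v₁² + 2(P₁ − P₂)/ρ.
v₂ = √(1.004² + 2·8868/722.2) = √(1.008 + 24.56) = 5.056 m/s.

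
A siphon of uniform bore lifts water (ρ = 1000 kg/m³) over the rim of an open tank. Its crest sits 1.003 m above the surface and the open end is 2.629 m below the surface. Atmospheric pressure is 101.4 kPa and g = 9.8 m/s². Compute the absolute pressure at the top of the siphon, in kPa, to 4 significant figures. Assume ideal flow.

The outlet speed comes from Torricelli: v = √(2g·2.629) = 7.178 m/s.
The bore is uniform, so the speed at the crest is the same v. Bernoulli surface→crest: P_atm = P_top + ½ρv² + ρg·h_top.
P_top = 101400 − ½·1000·7.178² − 1000·9.8·1.003 = 65810 Pa.

P_top = 65.81 kPa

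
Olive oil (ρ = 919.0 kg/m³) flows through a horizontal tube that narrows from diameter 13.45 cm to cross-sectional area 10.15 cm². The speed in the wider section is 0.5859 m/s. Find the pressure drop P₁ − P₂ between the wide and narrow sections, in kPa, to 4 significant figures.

By continuity, v₂ = v₁·A₁/A₂ = 0.5859·(142.1/10.15) = 8.201 m/s.
Bernoulli (h₁ = h₂): P₁ − P₂ = ½ρ(v₂² − v₁²).
P₁ − P₂ = ½·919.0·(8.201² − 0.5859²) = ½·919.0·66.92 = 30750 Pa.

ΔP ≈ 30.75 kPa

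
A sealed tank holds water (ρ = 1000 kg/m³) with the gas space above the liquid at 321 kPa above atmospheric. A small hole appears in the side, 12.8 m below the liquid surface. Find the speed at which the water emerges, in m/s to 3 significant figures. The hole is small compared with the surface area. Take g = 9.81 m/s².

Take point 1 at the surface (v₁ ≈ 0) and point 2 at the hole (at atmospheric pressure). Bernoulli: P₁ + ρg h = P_atm + ½ρv₂².
With P₁ − P_atm = 321000 Pa, v₂ = √(2gh + 2ΔP/ρ) = √(2·9.81·12.8 + 2·321000/1000) = 29.9 m/s.

v ≈ 29.9 m/s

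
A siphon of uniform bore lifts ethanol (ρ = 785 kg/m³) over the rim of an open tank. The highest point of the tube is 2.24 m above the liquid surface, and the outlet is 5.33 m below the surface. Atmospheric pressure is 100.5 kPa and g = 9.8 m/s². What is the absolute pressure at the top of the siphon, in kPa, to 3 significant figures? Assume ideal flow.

Bernoulli surface→outlet gives ½v² = g·h_out, so v = √(2·9.8·5.33) = 10.2 m/s.
The bore is uniform, so the speed at the crest is the same v. Bernoulli surface→crest: P_atm = P_top + ½ρv² + ρg·h_top.
P_top = 100500 − ½·785·10.2² − 785·9.8·2.24 = 42300 Pa.

42.3 kPa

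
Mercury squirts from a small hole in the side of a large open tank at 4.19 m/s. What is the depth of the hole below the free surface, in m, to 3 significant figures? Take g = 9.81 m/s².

Inverting v = √(2gh) gives h = v² / 2g.
h = 4.19²/(2·9.81) = 17.6/19.62 = 0.895 m.

h = 0.895 m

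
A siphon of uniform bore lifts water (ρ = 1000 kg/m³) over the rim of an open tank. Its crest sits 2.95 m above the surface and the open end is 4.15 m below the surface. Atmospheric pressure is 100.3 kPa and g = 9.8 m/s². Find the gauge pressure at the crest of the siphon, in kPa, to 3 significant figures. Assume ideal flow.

Bernoulli surface→outlet gives ½v² = g·h_out, so v = √(2·9.8·4.15) = 9.02 m/s.
With constant cross-section the crest speed equals v; applying Bernoulli from the surface up to the crest, P_top = P_atm − ½ρv² − ρg·h_top.
P_top = 100300 − ½·1000·9.02² − 1000·9.8·2.95 = 30700 Pa. So P_gauge = P_top − P_atm = -69600 Pa.

P_gauge = -69.6 kPa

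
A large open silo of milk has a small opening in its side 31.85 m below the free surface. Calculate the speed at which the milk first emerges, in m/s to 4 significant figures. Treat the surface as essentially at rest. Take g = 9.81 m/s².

Bernoulli from surface to hole (P equal, v_surface ≈ 0): v = √(2gh) = √(2×9.81×31.85) = 25.00 m/s.

25.00 m/s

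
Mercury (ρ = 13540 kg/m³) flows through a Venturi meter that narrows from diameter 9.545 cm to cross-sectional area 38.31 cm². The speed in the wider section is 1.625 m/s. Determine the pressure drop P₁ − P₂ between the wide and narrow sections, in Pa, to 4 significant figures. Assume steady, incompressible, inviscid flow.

ΔP ≈ 44490 Pa

Continuity gives A₁v₁ = A₂v₂, so v₂ = (71.56 cm²)/(38.31 cm²) × 1.625 m/s = 3.035 m/s.
Bernoulli (h₁ = h₂): P₁ − P₂ = ½ρ(v₂² − v₁²).
P₁ − P₂ = ½·13540·(3.035² − 1.625²) = ½·13540·6.572 = 44490 Pa.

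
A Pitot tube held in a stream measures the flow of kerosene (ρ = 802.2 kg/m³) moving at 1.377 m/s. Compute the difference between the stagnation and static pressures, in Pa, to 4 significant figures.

ΔP ≈ 760.5 Pa

The dynamic pressure equals the rise in static pressure at the stagnation point: ΔP = ½ρv².
ΔP = ½·802.2·1.377² = 760.5 Pa.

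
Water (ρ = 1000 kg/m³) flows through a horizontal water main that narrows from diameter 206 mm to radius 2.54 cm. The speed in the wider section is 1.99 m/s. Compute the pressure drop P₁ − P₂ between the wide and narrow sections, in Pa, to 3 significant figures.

By continuity, v₂ = v₁·A₁/A₂ = 1.99·(333/20.3) = 32.7 m/s.
With no height change, Bernoulli's equation is P₁ + ½ρv₁² = P₂ + ½ρv₂².
P₁ − P₂ = ½·1000·(32.7² − 1.99²) = ½·1000·1070 = 533000 Pa.

533000 Pa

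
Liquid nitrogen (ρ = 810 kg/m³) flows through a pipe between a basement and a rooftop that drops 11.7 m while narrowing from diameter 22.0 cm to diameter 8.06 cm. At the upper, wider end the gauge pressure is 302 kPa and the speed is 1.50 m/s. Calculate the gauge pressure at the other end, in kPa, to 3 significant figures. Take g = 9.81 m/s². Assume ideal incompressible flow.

P₂ = 345 kPa

By continuity, v₂ = v₁·A₁/A₂ = 1.50·(380/51.0) = 11.2 m/s.
Energy conservation along the streamline gives P₂ = P₁ − ½ρ(v₂² − v₁²) − ρg(h₂ − h₁).
P₂ = 302000 + ½·810·(1.50² − 11.2²) − 810·9.81·(−11.7) = 302000 + (-49700) − (-93000) = 345000 Pa.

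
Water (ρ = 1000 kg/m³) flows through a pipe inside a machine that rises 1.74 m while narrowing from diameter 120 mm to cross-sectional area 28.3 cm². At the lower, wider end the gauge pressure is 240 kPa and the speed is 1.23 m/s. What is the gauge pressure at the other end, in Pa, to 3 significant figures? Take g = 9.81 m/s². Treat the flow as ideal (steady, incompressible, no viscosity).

P₂ ≈ 212000 Pa

Mass conservation (A₁v₁ = A₂v₂) gives v₂ = 1.23 × 113/28.3 = 4.92 m/s.
Bernoulli: P₁ + ½ρv₁² + ρg h₁ = P₂ + ½ρv₂² + ρg h₂, so P₂ = P₁ + ½ρ(v₁² − v₂²) − ρg(h₂ − h₁).
P₂ = 240000 + ½·1000·(1.23² − 4.92²) − 1000·9.81·(+1.74) = 240000 + (-11300) − (17100) = 212000 Pa.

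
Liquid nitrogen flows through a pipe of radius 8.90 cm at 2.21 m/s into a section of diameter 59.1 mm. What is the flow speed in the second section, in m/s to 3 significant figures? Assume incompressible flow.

v₂ ≈ 20.0 m/s

Continuity gives A₁v₁ = A₂v₂, so v₂ = (249 cm²)/(27.4 cm²) × 2.21 m/s = 20.0 m/s.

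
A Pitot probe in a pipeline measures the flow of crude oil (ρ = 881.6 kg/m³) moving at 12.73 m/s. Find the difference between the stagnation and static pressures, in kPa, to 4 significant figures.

ΔP ≈ 71.43 kPa

Bernoulli between the free stream and the stagnation point: ½ρv² = P_stag − P_static.
ΔP = ½·881.6·12.73² = 71430 Pa.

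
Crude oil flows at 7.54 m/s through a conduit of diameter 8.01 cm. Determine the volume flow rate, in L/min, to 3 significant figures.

2280 L/min

Q = A·v = 0.00504 m² × 7.54 m/s = 0.0380 m³/s.
Converting: 0.0380 m³/s × 60000 = 2280 L/min.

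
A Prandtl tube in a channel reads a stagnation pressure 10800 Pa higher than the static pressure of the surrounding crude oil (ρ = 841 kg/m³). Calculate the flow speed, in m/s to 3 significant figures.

5.07 m/s

The dynamic pressure equals the rise in static pressure at the stagnation point: ΔP = ½ρv².
v = √(2ΔP/ρ) = √(2·10800/841) = 5.07 m/s.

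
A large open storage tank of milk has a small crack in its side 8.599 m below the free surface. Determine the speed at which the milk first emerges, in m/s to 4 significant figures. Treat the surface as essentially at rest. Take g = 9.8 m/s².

v ≈ 12.98 m/s

The surface is effectively still and both ends are open, so ½v² = gh and v = √(2·9.8·8.599) = 12.98 m/s.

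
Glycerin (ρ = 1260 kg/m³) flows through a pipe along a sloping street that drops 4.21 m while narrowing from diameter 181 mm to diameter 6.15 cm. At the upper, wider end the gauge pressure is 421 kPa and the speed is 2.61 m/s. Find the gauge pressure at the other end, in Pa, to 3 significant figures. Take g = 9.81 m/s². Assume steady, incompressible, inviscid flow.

155000 Pa

Continuity gives A₁v₁ = A₂v₂, so v₂ = (257 cm²)/(29.7 cm²) × 2.61 m/s = 22.6 m/s.
Energy conservation along the streamline gives P₂ = P₁ − ½ρ(v₂² − v₁²) − ρg(h₂ − h₁).
P₂ = 421000 + ½·1260·(2.61² − 22.6²) − 1260·9.81·(−4.21) = 421000 + (-318000) − (-52000) = 155000 Pa.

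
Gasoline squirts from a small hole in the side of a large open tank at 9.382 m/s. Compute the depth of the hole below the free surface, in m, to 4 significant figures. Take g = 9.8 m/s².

h = 4.491 m

Torricelli: v = √(2gh), so h = v²/(2g).
h = 9.382²/(2·9.8) = 88.02/19.60 = 4.491 m.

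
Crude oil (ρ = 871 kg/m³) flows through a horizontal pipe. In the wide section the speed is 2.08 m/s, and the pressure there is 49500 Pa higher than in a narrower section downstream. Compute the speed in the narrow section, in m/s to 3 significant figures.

Horizontal Bernoulli: P₁ + ½ρv₁² = P₂ + ½ρv₂², so v₂² = v₁² + 2(P₁ − P₂)/ρ.
v₂ = √(2.08² + 2·49500/871) = √(4.33 + 114) = 10.9 m/s.

10.9 m/s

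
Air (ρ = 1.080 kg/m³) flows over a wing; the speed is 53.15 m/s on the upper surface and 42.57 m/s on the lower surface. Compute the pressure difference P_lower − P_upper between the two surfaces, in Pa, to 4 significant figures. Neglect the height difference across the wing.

The pressure is lower where the speed is higher: ΔP = ½ρ(v_up² − v_low²).
ΔP = ½·1.080·(53.15² − 42.57²) = 546.9 Pa.

ΔP = 546.9 Pa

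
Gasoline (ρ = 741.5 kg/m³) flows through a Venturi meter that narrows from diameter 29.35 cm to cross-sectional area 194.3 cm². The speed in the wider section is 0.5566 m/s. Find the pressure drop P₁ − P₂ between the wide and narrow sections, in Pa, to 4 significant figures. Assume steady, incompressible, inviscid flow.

Continuity gives A₁v₁ = A₂v₂, so v₂ = (676.6 cm²)/(194.3 cm²) × 0.5566 m/s = 1.938 m/s.
Along the horizontal streamline, P + ½ρv² is constant.
P₁ − P₂ = ½·741.5·(1.938² − 0.5566²) = ½·741.5·3.446 = 1278 Pa.

ΔP ≈ 1278 Pa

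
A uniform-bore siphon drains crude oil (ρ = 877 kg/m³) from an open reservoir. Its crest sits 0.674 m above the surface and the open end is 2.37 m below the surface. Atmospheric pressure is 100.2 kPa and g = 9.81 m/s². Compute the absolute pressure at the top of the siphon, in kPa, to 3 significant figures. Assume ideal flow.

From the surface to the outlet (both open to atmosphere, surface at rest): v = √(2g·h_out) = √(2·9.81·2.37) = 6.82 m/s.
Continuity keeps v the same throughout the tube; from surface to crest, P_atm + 0 = P_top + ½ρv² + ρg·h_top.
P_top = 100200 − ½·877·6.82² − 877·9.81·0.674 = 74000 Pa.

P_top ≈ 74.0 kPa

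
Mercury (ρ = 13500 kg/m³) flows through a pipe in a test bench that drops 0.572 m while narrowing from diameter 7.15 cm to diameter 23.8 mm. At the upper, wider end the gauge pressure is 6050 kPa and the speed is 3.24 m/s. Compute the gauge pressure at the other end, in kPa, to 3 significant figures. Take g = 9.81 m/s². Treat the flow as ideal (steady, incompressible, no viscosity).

P₂ ≈ 425 kPa

Mass conservation (A₁v₁ = A₂v₂) gives v₂ = 3.24 × 40.2/4.45 = 29.2 m/s.
Bernoulli: P₁ + ½ρv₁² + ρg h₁ = P₂ + ½ρv₂² + ρg h₂, so P₂ = P₁ + ½ρ(v₁² − v₂²) − ρg(h₂ − h₁).
P₂ = 6050000 + ½·13500·(3.24² − 29.2²) − 13500·9.81·(−0.572) = 6050000 + (-5700000) − (-75800) = 425000 Pa.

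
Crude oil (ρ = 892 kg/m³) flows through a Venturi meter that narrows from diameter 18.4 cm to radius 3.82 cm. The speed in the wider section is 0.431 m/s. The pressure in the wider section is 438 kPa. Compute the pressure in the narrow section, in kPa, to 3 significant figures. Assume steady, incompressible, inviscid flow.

By continuity, v₂ = v₁·A₁/A₂ = 0.431·(266/45.8) = 2.50 m/s.
Along the horizontal streamline, P + ½ρv² is constant.
P₂ = P₁ − ½ρ(v₂² − v₁²) = 438000 − ½·892·(2.50² − 0.431²) = 438000 − 2700 = 435000 Pa.

P₂ ≈ 435 kPa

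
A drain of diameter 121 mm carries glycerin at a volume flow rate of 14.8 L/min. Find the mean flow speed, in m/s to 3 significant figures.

Q = 14.8 L/min = 0.000247 m³/s.
v = Q/A = 0.000247 / 0.0115 = 0.0215 m/s.

v = 0.0215 m/s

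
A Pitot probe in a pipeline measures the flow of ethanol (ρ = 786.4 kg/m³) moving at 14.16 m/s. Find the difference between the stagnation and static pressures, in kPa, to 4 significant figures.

ΔP = 78.84 kPa

At the stagnation point the flow is brought to rest, so Bernoulli gives P_stag − P_static = ½ρv².
ΔP = ½·786.4·14.16² = 78840 Pa.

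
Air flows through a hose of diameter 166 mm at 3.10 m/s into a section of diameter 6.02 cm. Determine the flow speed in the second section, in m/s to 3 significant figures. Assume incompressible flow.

By continuity, v₂ = v₁·A₁/A₂ = 3.10·(216/28.5) = 23.6 m/s.

23.6 m/s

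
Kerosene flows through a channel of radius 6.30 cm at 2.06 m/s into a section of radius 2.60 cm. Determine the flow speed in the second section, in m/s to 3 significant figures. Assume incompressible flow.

v₂ = 12.1 m/s

The volume flow rate is constant, so v₂ = (A₁/A₂)v₁ = (125/21.2)·2.06 = 12.1 m/s.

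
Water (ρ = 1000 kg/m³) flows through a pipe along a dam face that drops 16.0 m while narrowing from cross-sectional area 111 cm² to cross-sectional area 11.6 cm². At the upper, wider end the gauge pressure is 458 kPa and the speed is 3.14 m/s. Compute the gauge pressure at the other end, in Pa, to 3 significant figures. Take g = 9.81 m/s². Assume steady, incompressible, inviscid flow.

Continuity gives A₁v₁ = A₂v₂, so v₂ = (111 cm²)/(11.6 cm²) × 3.14 m/s = 30.0 m/s.
Energy conservation along the streamline gives P₂ = P₁ − ½ρ(v₂² − v₁²) − ρg(h₂ − h₁).
P₂ = 458000 + ½·1000·(3.14² − 30.0²) − 1000·9.81·(−16.0) = 458000 + (-446000) − (-157000) = 168000 Pa.

P₂ = 168000 Pa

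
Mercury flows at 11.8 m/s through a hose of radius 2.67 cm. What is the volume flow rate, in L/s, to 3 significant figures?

Q = A·v = 0.00224 m² × 11.8 m/s = 0.0264 m³/s.
Converting: 0.0264 m³/s × 1000 = 26.4 L/s.

Q ≈ 26.4 L/s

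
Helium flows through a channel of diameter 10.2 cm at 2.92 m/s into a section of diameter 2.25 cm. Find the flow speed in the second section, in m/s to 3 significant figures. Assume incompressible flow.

v₂ ≈ 60.0 m/s

The volume flow rate is constant, so v₂ = (A₁/A₂)v₁ = (81.7/3.98)·2.92 = 60.0 m/s.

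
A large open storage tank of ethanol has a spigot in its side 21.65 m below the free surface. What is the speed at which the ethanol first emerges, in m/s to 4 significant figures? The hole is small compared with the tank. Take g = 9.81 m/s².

v ≈ 20.61 m/s

The surface is effectively still and both ends are open, so ½v² = gh and v = √(2·9.81·21.65) = 20.61 m/s.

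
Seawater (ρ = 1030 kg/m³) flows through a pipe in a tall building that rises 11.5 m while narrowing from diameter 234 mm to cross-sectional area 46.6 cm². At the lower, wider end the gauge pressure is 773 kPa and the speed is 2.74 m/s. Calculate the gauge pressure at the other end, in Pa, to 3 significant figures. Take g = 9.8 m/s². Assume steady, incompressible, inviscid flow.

P₂ = 331000 Pa

By continuity, v₂ = v₁·A₁/A₂ = 2.74·(430/46.6) = 25.3 m/s.
Bernoulli: P₁ + ½ρv₁² + ρg h₁ = P₂ + ½ρv₂² + ρg h₂, so P₂ = P₁ + ½ρ(v₁² − v₂²) − ρg(h₂ − h₁).
P₂ = 773000 + ½·1030·(2.74² − 25.3²) − 1030·9.8·(+11.5) = 773000 + (-325000) − (116000) = 331000 Pa.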